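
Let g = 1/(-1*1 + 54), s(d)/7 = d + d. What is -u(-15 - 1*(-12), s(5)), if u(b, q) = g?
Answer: -1/53 ≈ -0.018868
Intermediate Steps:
s(d) = 14*d (s(d) = 7*(d + d) = 7*(2*d) = 14*d)
g = 1/53 (g = 1/(-1 + 54) = 1/53 ≈ 0.018868)
u(b, q) = 1/53
-u(-15 - 1*(-12), s(5)) = -1*1/53 = -1/53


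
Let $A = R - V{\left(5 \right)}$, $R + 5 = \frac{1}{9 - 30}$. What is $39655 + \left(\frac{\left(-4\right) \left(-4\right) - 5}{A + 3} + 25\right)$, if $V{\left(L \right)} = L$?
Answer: $\frac{5872409}{148} \approx 39678.0$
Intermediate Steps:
$R = - \frac{106}{21}$ ($R = -5 + \frac{1}{9 - 30} = -5 + \frac{1}{-21} = -5 - \frac{1}{21} = - \frac{106}{21} \approx -5.0476$)
$A = - \frac{211}{21}$ ($A = - \frac{106}{21} - 5 = - \frac{211}{21} \approx -10.048$)
$39655 + \left(\frac{\left(-4\right) \left(-4\right) - 5}{A + 3} + 25\right) = 39655 + \left(\frac{\left(-4\right) \left(-4\right) - 5}{- \frac{211}{21} + 3} + 25\right) = 39655 + \left(\frac{16 - 5}{- \frac{148}{21}} + 25\right) = 39655 + \left(\left(- \frac{21}{148}\right) 11 + 25\right) = 39655 + \left(- \frac{231}{148} + 25\right) = 39655 + \frac{3469}{148} = \frac{5872409}{148}$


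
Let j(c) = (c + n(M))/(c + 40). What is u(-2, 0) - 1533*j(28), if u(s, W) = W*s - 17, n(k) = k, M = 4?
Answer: -12553/17 ≈ -738.41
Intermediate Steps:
u(s, W) = -17 + W*s
j(c) = (4 + c)/(40 + c) (j(c) = (c + 4)/(c + 40) = (4 + c)/(40 + c))
u(-2, 0) - 1533*j(28) = (-17 + 0*(-2)) - 1533*(4 + 28)/(40 + 28) = (-17 + 0) - 1533*32/68 = -17 - 1533*32/68 = -17 - 1533*8/17 = -17 - 12264/17 = -12553/17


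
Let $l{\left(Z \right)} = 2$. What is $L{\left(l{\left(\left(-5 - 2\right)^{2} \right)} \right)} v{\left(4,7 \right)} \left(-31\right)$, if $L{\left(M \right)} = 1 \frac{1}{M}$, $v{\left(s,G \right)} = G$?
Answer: $- \frac{217}{2} \approx -108.5$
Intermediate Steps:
$L{\left(M \right)} = \frac{1}{M}$
$L{\left(l{\left(\left(-5 - 2\right)^{2} \right)} \right)} v{\left(4,7 \right)} \left(-31\right) = \frac{1}{2} \cdot 7 \left(-31\right) = \frac{7}{2} \left(-31\right) = - \frac{217}{2}$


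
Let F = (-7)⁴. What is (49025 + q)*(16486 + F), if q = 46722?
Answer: 1808373589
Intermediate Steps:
F = 2401
(49025 + q)*(16486 + F) = (49025 + 46722)*(16486 + 2401) = 95747*18887 = 1808373589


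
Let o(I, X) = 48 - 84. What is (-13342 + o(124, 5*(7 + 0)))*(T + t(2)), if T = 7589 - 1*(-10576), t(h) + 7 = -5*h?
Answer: -242783944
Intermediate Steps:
t(h) = -7 - 5*h
T = 18165 (T = 7589 + 10576 = 18165)
o(I, X) = -36
(-13342 + o(124, 5*(7 + 0)))*(T + t(2)) = (-13342 - 36)*(18165 + (-7 - 5*2)) = -13378*(18165 + (-7 - 10)) = -13378*(18165 - 17) = -13378*18148 = -242783944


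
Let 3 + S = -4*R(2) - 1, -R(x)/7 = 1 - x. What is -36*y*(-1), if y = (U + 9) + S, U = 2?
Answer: -756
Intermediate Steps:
R(x) = -7 + 7*x (R(x) = -7*(1 - x) = -7 + 7*x)
S = -32 (S = -3 + (-4*(-7 + 7*2) - 1) = -3 + (-4*(-7 + 14) - 1) = -3 + (-4*7 - 1) = -3 + (-28 - 1) = -3 - 29 = -32)
y = -21 (y = (2 + 9) - 32 = 11 - 32 = -21)
-36*y*(-1) = -36*(-21)*(-1) = 756*(-1) = -756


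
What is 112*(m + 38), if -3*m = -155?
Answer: 30128/3 ≈ 10043.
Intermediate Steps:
m = 155/3 (m = -1/3*(-155) = 155/3 ≈ 51.667)
112*(m + 38) = 112*(155/3 + 38) = 112*(269/3) = 30128/3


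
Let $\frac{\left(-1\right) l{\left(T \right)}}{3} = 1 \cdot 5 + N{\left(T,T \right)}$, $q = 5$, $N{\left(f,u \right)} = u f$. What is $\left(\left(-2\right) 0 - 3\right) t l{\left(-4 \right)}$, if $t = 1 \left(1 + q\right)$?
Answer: $1134$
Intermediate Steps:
$N{\left(f,u \right)} = f u$
$l{\left(T \right)} = -15 - 3 T^{2}$ ($l{\left(T \right)} = - 3 \left(1 \cdot 5 + T T\right) = - 3 \left(5 + T^{2}\right) = -15 - 3 T^{2}$)
$t = 6$ ($t = 1 \left(1 + 5\right) = 1 \cdot 6 = 6$)
$\left(\left(-2\right) 0 - 3\right) t l{\left(-4 \right)} = \left(\left(-2\right) 0 - 3\right) 6 \left(-15 - 3 \left(-4\right)^{2}\right) = \left(0 - 3\right) 6 \left(-15 - 48\right) = \left(-3\right) 6 \left(-15 - 48\right) = \left(-18\right) \left(-63\right) = 1134$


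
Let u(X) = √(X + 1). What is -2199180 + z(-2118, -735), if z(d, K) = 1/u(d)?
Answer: -2199180 - I*√2117/2117 ≈ -2.1992e+6 - 0.021734*I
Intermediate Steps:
u(X) = √(1 + X)
z(d, K) = (1 + d)^(-½) (z(d, K) = 1/(√(1 + d)) = (1 + d)^(-½))
-2199180 + z(-2118, -735) = -2199180 + (1 - 2118)^(-½) = -2199180 + (-2117)^(-½) = -2199180 - I*√2117/2117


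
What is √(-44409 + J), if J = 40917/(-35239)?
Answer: 2*I*√13786991532663/35239 ≈ 210.74*I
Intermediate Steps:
J = -40917/35239 (J = 40917*(-1/35239) = -40917/35239 ≈ -1.1611)
√(-44409 + J) = √(-44409 - 40917/35239) = √(-1564969668/35239) = 2*I*√13786991532663/35239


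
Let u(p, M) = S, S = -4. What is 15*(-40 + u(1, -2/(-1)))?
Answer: -660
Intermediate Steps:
u(p, M) = -4
15*(-40 + u(1, -2/(-1))) = 15*(-40 - 4) = 15*(-44) = -660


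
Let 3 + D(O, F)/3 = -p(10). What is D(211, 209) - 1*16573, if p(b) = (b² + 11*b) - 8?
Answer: -17188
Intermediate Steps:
p(b) = -8 + b² + 11*b
D(O, F) = -615 (D(O, F) = -9 + 3*(-(-8 + 10² + 11*10)) = -9 + 3*(-(-8 + 100 + 110)) = -9 + 3*(-1*202) = -9 + 3*(-202) = -9 - 606 = -615)
D(211, 209) - 1*16573 = -615 - 1*16573 = -615 - 16573 = -17188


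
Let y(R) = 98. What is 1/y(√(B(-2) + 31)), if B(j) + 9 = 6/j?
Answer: 1/98 ≈ 0.010204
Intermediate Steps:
B(j) = -9 + 6/j
1/y(√(B(-2) + 31)) = 1/98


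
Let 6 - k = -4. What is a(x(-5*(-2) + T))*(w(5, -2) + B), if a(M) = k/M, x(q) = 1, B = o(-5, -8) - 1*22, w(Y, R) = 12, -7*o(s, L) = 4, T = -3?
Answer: -740/7 ≈ -105.71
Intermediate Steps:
k = 10 (k = 6 - 1*(-4) = 6 + 4 = 10)
o(s, L) = -4/7 (o(s, L) = -⅐*4 = -4/7)
B = -158/7 (B = -4/7 - 1*22 = -4/7 - 22 = -158/7 ≈ -22.571)
a(M) = 10/M
a(x(-5*(-2) + T))*(w(5, -2) + B) = (10/1)*(12 - 158/7) = (10*1)*(-74/7) = 10*(-74/7) = -740/7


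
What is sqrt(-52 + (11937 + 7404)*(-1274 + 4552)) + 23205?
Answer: 23205 + sqrt(63399746) ≈ 31167.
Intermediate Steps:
sqrt(-52 + (11937 + 7404)*(-1274 + 4552)) + 23205 = sqrt(-52 + 19341*3278) + 23205 = sqrt(-52 + 63399798) + 23205 = sqrt(63399746) + 23205 = 23205 + sqrt(63399746)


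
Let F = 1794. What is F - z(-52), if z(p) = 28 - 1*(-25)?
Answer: 1741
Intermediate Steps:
z(p) = 53 (z(p) = 28 + 25 = 53)
F - z(-52) = 1794 - 1*53 = 1794 - 53 = 1741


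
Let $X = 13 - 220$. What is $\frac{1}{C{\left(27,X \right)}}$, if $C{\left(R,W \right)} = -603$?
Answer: $- \frac{1}{603} \approx -0.0016584$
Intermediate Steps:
$X = -207$ ($X = 13 - 220 = -207$)
$\frac{1}{C{\left(27,X \right)}} = \frac{1}{-603} = - \frac{1}{603}$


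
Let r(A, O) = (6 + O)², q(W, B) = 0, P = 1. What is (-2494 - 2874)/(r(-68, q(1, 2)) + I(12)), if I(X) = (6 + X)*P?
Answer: -2684/27 ≈ -99.407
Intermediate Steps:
I(X) = 6 + X (I(X) = (6 + X)*1 = 6 + X)
(-2494 - 2874)/(r(-68, q(1, 2)) + I(12)) = (-2494 - 2874)/((6 + 0)² + (6 + 12)) = -5368/(6² + 18) = -5368/(36 + 18) = -5368/54 = -5368*1/54 = -2684/27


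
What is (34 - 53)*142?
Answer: -2698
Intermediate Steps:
(34 - 53)*142 = -19*142 = -2698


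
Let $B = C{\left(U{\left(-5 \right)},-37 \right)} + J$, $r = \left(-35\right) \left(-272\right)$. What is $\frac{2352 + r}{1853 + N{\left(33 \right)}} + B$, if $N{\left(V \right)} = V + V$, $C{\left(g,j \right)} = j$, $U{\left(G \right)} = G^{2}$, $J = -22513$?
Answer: $- \frac{43261578}{1919} \approx -22544.0$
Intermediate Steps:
$N{\left(V \right)} = 2 V$
$r = 9520$
$B = -22550$ ($B = -37 - 22513 = -22550$)
$\frac{2352 + r}{1853 + N{\left(33 \right)}} + B = \frac{2352 + 9520}{1853 + 2 \cdot 33} - 22550 = \frac{11872}{1853 + 66} - 22550 = \frac{11872}{1919} - 22550 = - \frac{43261578}{1919}$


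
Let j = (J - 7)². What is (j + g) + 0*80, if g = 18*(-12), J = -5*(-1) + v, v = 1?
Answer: -215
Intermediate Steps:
J = 6 (J = -5*(-1) + 1 = 5 + 1 = 6)
j = 1 (j = (6 - 7)² = (-1)² = 1)
g = -216
(j + g) + 0*80 = (1 - 216) + 0*80 = -215 + 0 = -215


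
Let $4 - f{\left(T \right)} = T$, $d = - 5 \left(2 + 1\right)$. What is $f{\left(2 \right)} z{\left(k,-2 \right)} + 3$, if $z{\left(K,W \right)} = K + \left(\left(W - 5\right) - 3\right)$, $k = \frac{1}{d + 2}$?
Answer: $- \frac{223}{13} \approx -17.154$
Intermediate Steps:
$d = -15$ ($d = \left(-5\right) 3 = -15$)
$f{\left(T \right)} = 4 - T$
$k = - \frac{1}{13}$ ($k = \frac{1}{-15 + 2} = \frac{1}{-13} = - \frac{1}{13} \approx -0.076923$)
$z{\left(K,W \right)} = -8 + K + W$ ($z{\left(K,W \right)} = K + \left(\left(-5 + W\right) - 3\right) = K + \left(-8 + W\right) = -8 + K + W$)
$f{\left(2 \right)} z{\left(k,-2 \right)} + 3 = \left(4 - 2\right) \left(-8 - \frac{1}{13} - 2\right) + 3 = \left(4 - 2\right) \left(- \frac{131}{13}\right) + 3 = 2 \left(- \frac{131}{13}\right) + 3 = - \frac{262}{13} + 3 = - \frac{223}{13}$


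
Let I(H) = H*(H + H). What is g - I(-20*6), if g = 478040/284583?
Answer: -8195512360/284583 ≈ -28798.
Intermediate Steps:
I(H) = 2*H**2 (I(H) = H*(2*H) = 2*H**2)
g = 478040/284583 (g = 478040*(1/284583) = 478040/284583 ≈ 1.6798)
g - I(-20*6) = 478040/284583 - 2*(-20*6)**2 = 478040/284583 - 2*(-120)**2 = 478040/284583 - 2*14400 = 478040/284583 - 1*28800 = 478040/284583 - 28800 = -8195512360/284583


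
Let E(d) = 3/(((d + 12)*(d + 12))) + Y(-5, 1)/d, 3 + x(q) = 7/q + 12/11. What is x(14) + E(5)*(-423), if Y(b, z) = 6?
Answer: -16320989/31790 ≈ -513.40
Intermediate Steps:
x(q) = -21/11 + 7/q (x(q) = -3 + (7/q + 12/11) = -3 + (12/11 + 7/q) = -21/11 + 7/q)
E(d) = 3/(12 + d)² + 6/d (E(d) = 3/(((d + 12)*(d + 12))) + 6/d = 3/(((12 + d)*(12 + d))) + 6/d = 3/((12 + d)²) + 6/d = 3/(12 + d)² + 6/d)
x(14) + E(5)*(-423) = (-21/11 + 7/14) + (3/(12 + 5)² + 6/5)*(-423) = (-21/11 + 7*(1/14)) + (3/17² + 6*(⅕))*(-423) = (-21/11 + ½) + (3*(1/289) + 6/5)*(-423) = -31/22 + (3/289 + 6/5)*(-423) = -31/22 + (1749/1445)*(-423) = -31/22 - 739827/1445 = -16320989/31790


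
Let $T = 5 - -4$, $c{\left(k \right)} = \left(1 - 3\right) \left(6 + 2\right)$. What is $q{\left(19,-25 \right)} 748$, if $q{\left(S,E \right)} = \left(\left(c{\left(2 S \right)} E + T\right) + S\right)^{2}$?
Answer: $137021632$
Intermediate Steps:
$c{\left(k \right)} = -16$ ($c{\left(k \right)} = \left(-2\right) 8 = -16$)
$T = 9$ ($T = 5 + 4 = 9$)
$q{\left(S,E \right)} = \left(9 + S - 16 E\right)^{2}$ ($q{\left(S,E \right)} = \left(\left(- 16 E + 9\right) + S\right)^{2} = \left(\left(9 - 16 E\right) + S\right)^{2} = \left(9 + S - 16 E\right)^{2}$)
$q{\left(19,-25 \right)} 748 = \left(9 + 19 - -400\right)^{2} \cdot 748 = \left(9 + 19 + 400\right)^{2} \cdot 748 = 428^{2} \cdot 748 = 183184 \cdot 748 = 137021632$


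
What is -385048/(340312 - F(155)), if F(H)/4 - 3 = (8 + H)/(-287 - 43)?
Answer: -31766460/28074913 ≈ -1.1315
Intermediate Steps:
F(H) = 1964/165 - 2*H/165 (F(H) = 12 + 4*((8 + H)/(-287 - 43)) = 12 + 4*((8 + H)/(-330)) = 12 + 4*((8 + H)*(-1/330)) = 12 + 4*(-4/165 - H/330) = 12 + (-16/165 - 2*H/165) = 1964/165 - 2*H/165)
-385048/(340312 - F(155)) = -385048/(340312 - (1964/165 - 2/165*155)) = -385048/(340312 - (1964/165 - 62/33)) = -385048/(340312 - 1*1654/165) = -385048/(340312 - 1654/165) = -385048/56149826/165 = -385048*165/56149826 = -31766460/28074913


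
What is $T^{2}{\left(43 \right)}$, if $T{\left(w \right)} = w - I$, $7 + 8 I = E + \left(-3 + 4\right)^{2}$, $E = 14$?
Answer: $1764$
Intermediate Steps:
$I = 1$ ($I = - \frac{7}{8} + \frac{14 + \left(-3 + 4\right)^{2}}{8} = - \frac{7}{8} + \frac{14 + 1^{2}}{8} = - \frac{7}{8} + \frac{14 + 1}{8} = - \frac{7}{8} + \frac{1}{8} \cdot 15 = - \frac{7}{8} + \frac{15}{8} = 1$)
$T{\left(w \right)} = -1 + w$ ($T{\left(w \right)} = w - 1 = -1 + w$)
$T^{2}{\left(43 \right)} = \left(-1 + 43\right)^{2} = 42^{2} = 1764$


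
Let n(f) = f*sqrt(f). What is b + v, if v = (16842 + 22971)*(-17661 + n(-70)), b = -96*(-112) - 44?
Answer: -703126685 - 2786910*I*sqrt(70) ≈ -7.0313e+8 - 2.3317e+7*I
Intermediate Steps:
n(f) = f**(3/2)
b = 10708 (b = 10752 - 44 = 10708)
v = -703137393 - 2786910*I*sqrt(70) (v = (16842 + 22971)*(-17661 + (-70)**(3/2)) = 39813*(-17661 - 70*I*sqrt(70)) = -703137393 - 2786910*I*sqrt(70) ≈ -7.0314e+8 - 2.3317e+7*I)
b + v = 10708 + (-703137393 - 2786910*I*sqrt(70)) = -703126685 - 2786910*I*sqrt(70)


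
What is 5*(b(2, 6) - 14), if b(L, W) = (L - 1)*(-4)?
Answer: -90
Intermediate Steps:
b(L, W) = 4 - 4*L (b(L, W) = (-1 + L)*(-4) = 4 - 4*L)
5*(b(2, 6) - 14) = 5*((4 - 4*2) - 14) = 5*((4 - 8) - 14) = 5*(-4 - 14) = 5*(-18) = -90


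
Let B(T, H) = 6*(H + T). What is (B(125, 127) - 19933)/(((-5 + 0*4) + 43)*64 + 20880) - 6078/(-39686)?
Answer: -294682735/462580016 ≈ -0.63704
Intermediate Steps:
B(T, H) = 6*H + 6*T
(B(125, 127) - 19933)/(((-5 + 0*4) + 43)*64 + 20880) - 6078/(-39686) = ((6*127 + 6*125) - 19933)/(((-5 + 0*4) + 43)*64 + 20880) - 6078/(-39686) = ((762 + 750) - 19933)/(((-5 + 0) + 43)*64 + 20880) - 6078*(-1)/39686 = (1512 - 19933)/((-5 + 43)*64 + 20880) - 1*(-3039/19843) = -18421/(38*64 + 20880) + 3039/19843 = -18421/(2432 + 20880) + 3039/19843 = -18421/23312 + 3039/19843 = -294682735/462580016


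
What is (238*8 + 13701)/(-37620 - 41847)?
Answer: -15605/79467 ≈ -0.19637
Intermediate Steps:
(238*8 + 13701)/(-37620 - 41847) = (1904 + 13701)/(-79467) = 15605*(-1/79467) = -15605/79467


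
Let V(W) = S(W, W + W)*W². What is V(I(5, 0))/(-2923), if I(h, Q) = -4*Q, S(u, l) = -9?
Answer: 0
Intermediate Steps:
V(W) = -9*W²
V(I(5, 0))/(-2923) = -9*(-4*0)²/(-2923) = -9*0²*(-1/2923) = -9*0*(-1/2923) = 0*(-1/2923) = 0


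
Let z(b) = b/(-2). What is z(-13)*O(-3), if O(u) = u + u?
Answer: -39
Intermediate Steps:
z(b) = -b/2 (z(b) = b*(-½) = -b/2)
O(u) = 2*u
z(-13)*O(-3) = (-½*(-13))*(2*(-3)) = (13/2)*(-6) = -39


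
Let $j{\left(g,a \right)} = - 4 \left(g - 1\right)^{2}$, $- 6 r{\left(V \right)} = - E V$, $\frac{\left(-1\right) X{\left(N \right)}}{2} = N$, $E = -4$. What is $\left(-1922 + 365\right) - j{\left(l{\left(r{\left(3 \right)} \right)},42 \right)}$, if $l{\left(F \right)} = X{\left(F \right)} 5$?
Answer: $-113$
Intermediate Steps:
$X{\left(N \right)} = - 2 N$
$r{\left(V \right)} = - \frac{2 V}{3}$ ($r{\left(V \right)} = - \frac{\left(-1\right) \left(-4\right) V}{6} = - \frac{4 V}{6} = - \frac{2 V}{3}$)
$l{\left(F \right)} = - 10 F$ ($l{\left(F \right)} = - 2 F 5 = - 10 F$)
$j{\left(g,a \right)} = - 4 \left(-1 + g\right)^{2}$
$\left(-1922 + 365\right) - j{\left(l{\left(r{\left(3 \right)} \right)},42 \right)} = \left(-1922 + 365\right) - - 4 \left(-1 - 10 \left(\left(- \frac{2}{3}\right) 3\right)\right)^{2} = -1557 - - 4 \left(-1 - -20\right)^{2} = -1557 - - 4 \left(-1 + 20\right)^{2} = -1557 - - 4 \cdot 19^{2} = -1557 - \left(-4\right) 361 = -1557 - -1444 = -1557 + 1444 = -113$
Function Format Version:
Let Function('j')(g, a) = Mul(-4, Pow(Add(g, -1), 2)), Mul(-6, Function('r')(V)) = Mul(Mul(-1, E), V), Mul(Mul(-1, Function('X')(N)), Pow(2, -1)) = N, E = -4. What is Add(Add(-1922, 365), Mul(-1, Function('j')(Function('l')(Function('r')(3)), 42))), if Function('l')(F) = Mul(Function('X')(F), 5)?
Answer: -113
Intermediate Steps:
Function('X')(N) = Mul(-2, N)
Function('r')(V) = Mul(Rational(-2, 3), V) (Function('r')(V) = Mul(Rational(-1, 6), Mul(Mul(-1, -4), V)) = Mul(Rational(-1, 6), Mul(4, V)) = Mul(Rational(-2, 3), V))
Function('l')(F) = Mul(-10, F) (Function('l')(F) = Mul(Mul(-2, F), 5) = Mul(-10, F))
Function('j')(g, a) = Mul(-4, Pow(Add(-1, g), 2))
Add(Add(-1922, 365), Mul(-1, Function('j')(Function('l')(Function('r')(3)), 42))) = Add(Add(-1922, 365), Mul(-1, Mul(-4, Pow(Add(-1, Mul(-10, Mul(Rational(-2, 3), 3))), 2)))) = Add(-1557, Mul(-1, Mul(-4, Pow(Add(-1, Mul(-10, -2)), 2)))) = Add(-1557, Mul(-1, Mul(-4, Pow(Add(-1, 20), 2)))) = Add(-1557, Mul(-1, Mul(-4, Pow(19, 2)))) = Add(-1557, Mul(-1, Mul(-4, 361))) = Add(-1557, Mul(-1, -1444)) = Add(-1557, 1444) = -113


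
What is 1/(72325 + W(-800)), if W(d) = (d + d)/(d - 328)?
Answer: 141/10198025 ≈ 1.3826e-5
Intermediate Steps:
W(d) = 2*d/(-328 + d) (W(d) = (2*d)/(-328 + d) = 2*d/(-328 + d))
1/(72325 + W(-800)) = 1/(72325 + 2*(-800)/(-328 - 800)) = 1/(72325 + 2*(-800)/(-1128)) = 1/(72325 + 2*(-800)*(-1/1128)) = 1/(72325 + 200/141) = 1/(10198025/141) = 141/10198025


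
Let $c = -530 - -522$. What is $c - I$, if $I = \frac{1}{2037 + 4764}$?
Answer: $- \frac{54409}{6801} \approx -8.0002$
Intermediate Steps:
$I = \frac{1}{6801} \approx 0.00014704$
$c = -8$ ($c = -530 + 522 = -8$)
$c - I = -8 - \frac{1}{6801} = - \frac{54409}{6801}$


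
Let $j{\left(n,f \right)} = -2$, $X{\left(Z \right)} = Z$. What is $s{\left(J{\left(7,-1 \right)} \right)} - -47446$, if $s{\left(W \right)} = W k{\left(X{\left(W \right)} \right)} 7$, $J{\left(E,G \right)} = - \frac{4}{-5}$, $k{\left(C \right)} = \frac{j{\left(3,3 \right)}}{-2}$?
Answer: $\frac{237258}{5} \approx 47452.0$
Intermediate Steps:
$k{\left(C \right)} = 1$ ($k{\left(C \right)} = - \frac{2}{-2} = \left(-2\right) \left(- \frac{1}{2}\right) = 1$)
$J{\left(E,G \right)} = \frac{4}{5}$ ($J{\left(E,G \right)} = \left(-4\right) \left(- \frac{1}{5}\right) = \frac{4}{5}$)
$s{\left(W \right)} = 7 W$ ($s{\left(W \right)} = W 1 \cdot 7 = W 7 = 7 W$)
$s{\left(J{\left(7,-1 \right)} \right)} - -47446 = 7 \cdot \frac{4}{5} - -47446 = \frac{28}{5} + 47446 = \frac{237258}{5}$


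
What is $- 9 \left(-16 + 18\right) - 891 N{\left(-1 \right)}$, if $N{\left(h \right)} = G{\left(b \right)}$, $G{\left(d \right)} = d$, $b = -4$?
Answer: $3546$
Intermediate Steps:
$N{\left(h \right)} = -4$
$- 9 \left(-16 + 18\right) - 891 N{\left(-1 \right)} = - 9 \left(-16 + 18\right) - -3564 = \left(-9\right) 2 + 3564 = -18 + 3564 = 3546$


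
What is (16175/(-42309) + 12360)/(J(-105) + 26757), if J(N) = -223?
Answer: 522923065/1122627006 ≈ 0.46580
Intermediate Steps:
(16175/(-42309) + 12360)/(J(-105) + 26757) = (16175/(-42309) + 12360)/(-223 + 26757) = (16175*(-1/42309) + 12360)/26534 = (-16175/42309 + 12360)*(1/26534) = (522923065/42309)*(1/26534) = 522923065/1122627006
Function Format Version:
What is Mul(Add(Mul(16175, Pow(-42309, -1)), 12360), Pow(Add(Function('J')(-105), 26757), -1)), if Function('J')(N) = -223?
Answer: Rational(522923065, 1122627006) ≈ 0.46580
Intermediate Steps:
Mul(Add(Mul(16175, Pow(-42309, -1)), 12360), Pow(Add(Function('J')(-105), 26757), -1)) = Mul(Add(Mul(16175, Pow(-42309, -1)), 12360), Pow(Add(-223, 26757), -1)) = Mul(Add(Mul(16175, Rational(-1, 42309)), 12360), Pow(26534, -1)) = Mul(Add(Rational(-16175, 42309), 12360), Rational(1, 26534)) = Mul(Rational(522923065, 42309), Rational(1, 26534)) = Rational(522923065, 1122627006)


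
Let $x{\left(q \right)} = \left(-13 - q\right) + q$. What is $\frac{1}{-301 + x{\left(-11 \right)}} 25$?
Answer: $- \frac{25}{314} \approx -0.079618$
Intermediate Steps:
$x{\left(q \right)} = -13$
$\frac{1}{-301 + x{\left(-11 \right)}} 25 = \frac{1}{-301 - 13} \cdot 25 = \frac{1}{-314} \cdot 25 = \left(- \frac{1}{314}\right) 25 = - \frac{25}{314}$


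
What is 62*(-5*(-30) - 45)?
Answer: 6510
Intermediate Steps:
62*(-5*(-30) - 45) = 62*(150 - 45) = 62*105 = 6510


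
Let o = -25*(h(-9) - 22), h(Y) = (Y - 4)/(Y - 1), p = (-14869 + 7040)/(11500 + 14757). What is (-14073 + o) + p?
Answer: -711869185/52514 ≈ -13556.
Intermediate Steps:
p = -7829/26257 ≈ -0.29817
h(Y) = (-4 + Y)/(-1 + Y)
o = 1035/2 (o = -25*((-4 - 9)/(-1 - 9) - 22) = -25*(-13/(-10) - 22) = -25*(-⅒*(-13) - 22) = -25*(13/10 - 22) = -25*(-207/10) = 1035/2 ≈ 517.50)
(-14073 + o) + p = (-14073 + 1035/2) - 7829/26257 = -27111/2 - 7829/26257 = -711869185/52514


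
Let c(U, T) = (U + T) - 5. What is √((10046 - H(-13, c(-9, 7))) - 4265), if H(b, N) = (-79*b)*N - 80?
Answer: 15*√58 ≈ 114.24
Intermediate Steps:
c(U, T) = -5 + T + U (c(U, T) = (T + U) - 5 = -5 + T + U)
H(b, N) = -80 - 79*N*b (H(b, N) = -79*N*b - 80 = -80 - 79*N*b)
√((10046 - H(-13, c(-9, 7))) - 4265) = √((10046 - (-80 - 79*(-5 + 7 - 9)*(-13))) - 4265) = √((10046 - (-80 - 79*(-7)*(-13))) - 4265) = √((10046 - (-80 - 7189)) - 4265) = √((10046 - 1*(-7269)) - 4265) = √((10046 + 7269) - 4265) = √(17315 - 4265) = √13050 = 15*√58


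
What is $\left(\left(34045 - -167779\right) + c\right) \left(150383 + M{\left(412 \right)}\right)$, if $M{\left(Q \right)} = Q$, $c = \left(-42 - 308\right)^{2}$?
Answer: $48906437580$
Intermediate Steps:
$c = 122500$ ($c = \left(-350\right)^{2} = 122500$)
$\left(\left(34045 - -167779\right) + c\right) \left(150383 + M{\left(412 \right)}\right) = \left(\left(34045 - -167779\right) + 122500\right) \left(150383 + 412\right) = \left(\left(34045 + 167779\right) + 122500\right) 150795 = \left(201824 + 122500\right) 150795 = 324324 \cdot 150795 = 48906437580$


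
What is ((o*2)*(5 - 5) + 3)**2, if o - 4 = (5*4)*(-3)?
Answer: 9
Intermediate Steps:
o = -56 (o = 4 + (5*4)*(-3) = 4 + 20*(-3) = 4 - 60 = -56)
((o*2)*(5 - 5) + 3)**2 = ((-56*2)*(5 - 5) + 3)**2 = (-112*0 + 3)**2 = (0 + 3)**2 = 3**2 = 9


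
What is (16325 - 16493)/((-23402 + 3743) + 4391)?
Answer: 42/3817 ≈ 0.011003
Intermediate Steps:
(16325 - 16493)/((-23402 + 3743) + 4391) = -168/(-19659 + 4391) = -168/(-15268) = -168*(-1/15268) = 42/3817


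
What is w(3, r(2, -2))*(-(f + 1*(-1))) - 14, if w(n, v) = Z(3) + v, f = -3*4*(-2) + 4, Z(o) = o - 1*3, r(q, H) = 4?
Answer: -122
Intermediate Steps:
Z(o) = -3 + o (Z(o) = o - 3 = -3 + o)
f = 28 (f = -12*(-2) + 4 = 24 + 4 = 28)
w(n, v) = v (w(n, v) = (-3 + 3) + v = 0 + v = v)
w(3, r(2, -2))*(-(f + 1*(-1))) - 14 = 4*(-(28 + 1*(-1))) - 14 = 4*(-(28 - 1)) - 14 = 4*(-1*27) - 14 = 4*(-27) - 14 = -108 - 14 = -122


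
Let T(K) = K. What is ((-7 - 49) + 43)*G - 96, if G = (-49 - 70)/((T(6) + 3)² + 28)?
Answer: -8917/109 ≈ -81.807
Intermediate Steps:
G = -119/109 (G = (-49 - 70)/((6 + 3)² + 28) = -119/(9² + 28) = -119/(81 + 28) = -119/109 ≈ -1.0917)
((-7 - 49) + 43)*G - 96 = ((-7 - 49) + 43)*(-119/109) - 96 = (-56 + 43)*(-119/109) - 96 = -13*(-119/109) - 96 = 1547/109 - 96 = -8917/109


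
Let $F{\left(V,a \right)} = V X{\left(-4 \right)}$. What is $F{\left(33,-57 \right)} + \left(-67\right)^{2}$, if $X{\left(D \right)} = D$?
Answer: $4357$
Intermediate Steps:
$F{\left(V,a \right)} = - 4 V$ ($F{\left(V,a \right)} = V \left(-4\right) = - 4 V$)
$F{\left(33,-57 \right)} + \left(-67\right)^{2} = \left(-4\right) 33 + \left(-67\right)^{2} = -132 + 4489 = 4357$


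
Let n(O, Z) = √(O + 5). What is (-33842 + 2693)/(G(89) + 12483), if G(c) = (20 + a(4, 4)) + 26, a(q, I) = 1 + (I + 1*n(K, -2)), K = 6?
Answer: -390421566/157101145 + 31149*√11/157101145 ≈ -2.4845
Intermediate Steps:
n(O, Z) = √(5 + O)
a(q, I) = 1 + I + √11 (a(q, I) = 1 + (I + 1*√(5 + 6)) = 1 + (I + 1*√11) = 1 + (I + √11) = 1 + I + √11)
G(c) = 51 + √11 (G(c) = (20 + (1 + 4 + √11)) + 26 = (20 + (5 + √11)) + 26 = (25 + √11) + 26 = 51 + √11)
(-33842 + 2693)/(G(89) + 12483) = (-33842 + 2693)/((51 + √11) + 12483) = -31149/(12534 + √11)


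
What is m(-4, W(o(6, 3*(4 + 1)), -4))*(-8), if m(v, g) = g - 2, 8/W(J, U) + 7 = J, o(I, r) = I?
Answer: 80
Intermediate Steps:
W(J, U) = 8/(-7 + J)
m(v, g) = -2 + g
m(-4, W(o(6, 3*(4 + 1)), -4))*(-8) = (-2 + 8/(-7 + 6))*(-8) = (-2 + 8/(-1))*(-8) = (-2 + 8*(-1))*(-8) = (-2 - 8)*(-8) = -10*(-8) = 80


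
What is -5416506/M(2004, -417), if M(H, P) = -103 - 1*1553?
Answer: 300917/92 ≈ 3270.8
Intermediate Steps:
M(H, P) = -1656 (M(H, P) = -103 - 1553 = -1656)
-5416506/M(2004, -417) = -5416506/(-1656) = -5416506*(-1/1656) = 300917/92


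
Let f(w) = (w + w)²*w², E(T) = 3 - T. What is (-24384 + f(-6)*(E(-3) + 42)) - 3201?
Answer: 221247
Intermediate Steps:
f(w) = 4*w⁴ (f(w) = (2*w)²*w² = (4*w²)*w² = 4*w⁴)
(-24384 + f(-6)*(E(-3) + 42)) - 3201 = (-24384 + (4*(-6)⁴)*((3 - 1*(-3)) + 42)) - 3201 = (-24384 + (4*1296)*((3 + 3) + 42)) - 3201 = (-24384 + 5184*(6 + 42)) - 3201 = (-24384 + 5184*48) - 3201 = (-24384 + 248832) - 3201 = 224448 - 3201 = 221247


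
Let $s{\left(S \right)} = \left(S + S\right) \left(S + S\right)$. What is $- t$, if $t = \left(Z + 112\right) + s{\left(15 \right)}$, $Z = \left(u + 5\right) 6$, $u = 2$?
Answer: $-1054$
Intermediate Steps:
$s{\left(S \right)} = 4 S^{2}$ ($s{\left(S \right)} = 2 S 2 S = 4 S^{2}$)
$Z = 42$ ($Z = \left(2 + 5\right) 6 = 7 \cdot 6 = 42$)
$t = 1054$ ($t = \left(42 + 112\right) + 4 \cdot 15^{2} = 154 + 4 \cdot 225 = 154 + 900 = 1054$)
$- t = \left(-1\right) 1054 = -1054$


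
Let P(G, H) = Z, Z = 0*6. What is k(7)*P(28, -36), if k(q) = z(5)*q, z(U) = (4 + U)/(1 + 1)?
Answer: 0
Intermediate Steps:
z(U) = 2 + U/2 (z(U) = (4 + U)/2 = (4 + U)*(½) = 2 + U/2)
Z = 0
P(G, H) = 0
k(q) = 9*q/2 (k(q) = (2 + (½)*5)*q = (2 + 5/2)*q = 9*q/2)
k(7)*P(28, -36) = ((9/2)*7)*0 = (63/2)*0 = 0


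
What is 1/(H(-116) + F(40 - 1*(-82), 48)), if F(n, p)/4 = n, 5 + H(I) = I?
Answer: 1/367 ≈ 0.0027248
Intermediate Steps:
H(I) = -5 + I
F(n, p) = 4*n
1/(H(-116) + F(40 - 1*(-82), 48)) = 1/((-5 - 116) + 4*(40 - 1*(-82))) = 1/(-121 + 4*(40 + 82)) = 1/(-121 + 4*122) = 1/(-121 + 488) = 1/367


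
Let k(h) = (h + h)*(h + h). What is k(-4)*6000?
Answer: 384000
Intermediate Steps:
k(h) = 4*h² (k(h) = (2*h)*(2*h) = 4*h²)
k(-4)*6000 = (4*(-4)²)*6000 = (4*16)*6000 = 64*6000 = 384000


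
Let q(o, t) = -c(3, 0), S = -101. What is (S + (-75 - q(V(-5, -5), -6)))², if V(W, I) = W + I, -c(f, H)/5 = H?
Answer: 30976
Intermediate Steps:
c(f, H) = -5*H
V(W, I) = I + W
q(o, t) = 0 (q(o, t) = -(-5)*0 = -1*0 = 0)
(S + (-75 - q(V(-5, -5), -6)))² = (-101 + (-75 - 1*0))² = (-101 + (-75 + 0))² = (-101 - 75)² = (-176)² = 30976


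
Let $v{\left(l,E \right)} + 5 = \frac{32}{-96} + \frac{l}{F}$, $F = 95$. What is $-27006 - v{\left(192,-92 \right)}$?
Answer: $- \frac{7695766}{285} \approx -27003.0$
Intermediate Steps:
$v{\left(l,E \right)} = - \frac{16}{3} + \frac{l}{95}$ ($v{\left(l,E \right)} = -5 + \left(\frac{32}{-96} + \frac{l}{95}\right) = -5 + \left(32 \left(- \frac{1}{96}\right) + l \frac{1}{95}\right) = -5 + \left(- \frac{1}{3} + \frac{l}{95}\right) = - \frac{16}{3} + \frac{l}{95}$)
$-27006 - v{\left(192,-92 \right)} = -27006 - \left(- \frac{16}{3} + \frac{1}{95} \cdot 192\right) = -27006 - \left(- \frac{16}{3} + \frac{192}{95}\right) = -27006 - - \frac{944}{285} = -27006 + \frac{944}{285} = - \frac{7695766}{285}$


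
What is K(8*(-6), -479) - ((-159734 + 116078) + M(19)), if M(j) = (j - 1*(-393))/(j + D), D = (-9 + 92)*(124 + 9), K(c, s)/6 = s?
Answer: 225483472/5529 ≈ 40782.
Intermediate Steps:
K(c, s) = 6*s
D = 11039 (D = 83*133 = 11039)
M(j) = (393 + j)/(11039 + j) (M(j) = (j - 1*(-393))/(j + 11039) = (j + 393)/(11039 + j) = (393 + j)/(11039 + j))
K(8*(-6), -479) - ((-159734 + 116078) + M(19)) = 6*(-479) - ((-159734 + 116078) + (393 + 19)/(11039 + 19)) = -2874 - (-43656 + 412/11058) = -2874 - (-43656 + (1/11058)*412) = -2874 - (-43656 + 206/5529) = -2874 - 1*(-241373818/5529) = -2874 + 241373818/5529 = 225483472/5529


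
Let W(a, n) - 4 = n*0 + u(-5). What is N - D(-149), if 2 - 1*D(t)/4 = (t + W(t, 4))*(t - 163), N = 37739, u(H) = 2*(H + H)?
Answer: 243651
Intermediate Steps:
u(H) = 4*H (u(H) = 2*(2*H) = 4*H)
W(a, n) = -16 (W(a, n) = 4 + (n*0 + 4*(-5)) = 4 + (0 - 20) = 4 - 20 = -16)
D(t) = 8 - 4*(-163 + t)*(-16 + t) (D(t) = 8 - 4*(t - 16)*(t - 163) = 8 - 4*(-16 + t)*(-163 + t) = 8 - 4*(-163 + t)*(-16 + t))
N - D(-149) = 37739 - (-10424 - 4*(-149)**2 + 716*(-149)) = 37739 - (-10424 - 4*22201 - 106684) = 37739 - (-10424 - 88804 - 106684) = 37739 - 1*(-205912) = 37739 + 205912 = 243651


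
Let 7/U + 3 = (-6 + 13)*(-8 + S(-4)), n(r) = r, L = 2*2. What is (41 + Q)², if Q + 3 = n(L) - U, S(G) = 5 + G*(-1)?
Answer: 25921/16 ≈ 1620.1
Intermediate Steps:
L = 4
S(G) = 5 - G
U = 7/4 (U = 7/(-3 + (-6 + 13)*(-8 + (5 - 1*(-4)))) = 7/(-3 + 7*(-8 + (5 + 4))) = 7/(-3 + 7*(-8 + 9)) = 7/(-3 + 7*1) = 7/(-3 + 7) = 7/4 ≈ 1.7500)
Q = -¾ (Q = -3 + (4 - 1*7/4) = -3 + (4 - 7/4) = -3 + 9/4 = -¾ ≈ -0.75000)
(41 + Q)² = (41 - ¾)² = (161/4)² = 25921/16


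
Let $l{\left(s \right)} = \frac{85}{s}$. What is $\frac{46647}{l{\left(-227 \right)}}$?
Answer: $- \frac{10588869}{85} \approx -1.2457 \cdot 10^{5}$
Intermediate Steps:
$\frac{46647}{l{\left(-227 \right)}} = \frac{46647}{85 \frac{1}{-227}} = \frac{46647}{85 \left(- \frac{1}{227}\right)} = \frac{46647}{- \frac{85}{227}} = 46647 \left(- \frac{227}{85}\right) = - \frac{10588869}{85}$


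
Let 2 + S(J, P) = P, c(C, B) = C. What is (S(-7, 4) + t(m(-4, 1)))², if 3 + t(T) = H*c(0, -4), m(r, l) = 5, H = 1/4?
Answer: 1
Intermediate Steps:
H = ¼ ≈ 0.25000
S(J, P) = -2 + P
t(T) = -3 (t(T) = -3 + (¼)*0 = -3 + 0 = -3)
(S(-7, 4) + t(m(-4, 1)))² = ((-2 + 4) - 3)² = (2 - 3)² = (-1)² = 1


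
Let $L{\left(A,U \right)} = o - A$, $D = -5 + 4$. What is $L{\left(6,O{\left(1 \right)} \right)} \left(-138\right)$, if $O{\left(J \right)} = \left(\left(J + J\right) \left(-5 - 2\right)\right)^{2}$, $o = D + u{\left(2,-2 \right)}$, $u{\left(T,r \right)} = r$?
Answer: $1242$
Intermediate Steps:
$D = -1$
$o = -3$ ($o = -1 - 2 = -3$)
$O{\left(J \right)} = 196 J^{2}$ ($O{\left(J \right)} = \left(2 J \left(-7\right)\right)^{2} = \left(- 14 J\right)^{2} = 196 J^{2}$)
$L{\left(A,U \right)} = -3 - A$
$L{\left(6,O{\left(1 \right)} \right)} \left(-138\right) = \left(-3 - 6\right) \left(-138\right) = \left(-9\right) \left(-138\right) = 1242$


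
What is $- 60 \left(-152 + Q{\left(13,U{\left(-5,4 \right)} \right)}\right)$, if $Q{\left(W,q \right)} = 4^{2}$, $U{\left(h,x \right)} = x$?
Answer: $8160$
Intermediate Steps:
$Q{\left(W,q \right)} = 16$
$- 60 \left(-152 + Q{\left(13,U{\left(-5,4 \right)} \right)}\right) = - 60 \left(-152 + 16\right) = \left(-60\right) \left(-136\right) = 8160$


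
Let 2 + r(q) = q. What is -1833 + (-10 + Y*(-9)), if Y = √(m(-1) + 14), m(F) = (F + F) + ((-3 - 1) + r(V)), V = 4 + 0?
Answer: -1843 - 9*√10 ≈ -1871.5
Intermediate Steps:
V = 4
r(q) = -2 + q
m(F) = -2 + 2*F (m(F) = (F + F) + ((-3 - 1) + (-2 + 4)) = 2*F + (-4 + 2) = 2*F - 2 = -2 + 2*F)
Y = √10 (Y = √((-2 + 2*(-1)) + 14) = √((-2 - 2) + 14) = √(-4 + 14) = √10 ≈ 3.1623)
-1833 + (-10 + Y*(-9)) = -1833 + (-10 + √10*(-9)) = -1833 + (-10 - 9*√10) = -1843 - 9*√10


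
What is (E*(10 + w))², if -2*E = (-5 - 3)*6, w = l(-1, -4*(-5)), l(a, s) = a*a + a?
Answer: 57600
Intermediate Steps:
l(a, s) = a + a² (l(a, s) = a² + a = a + a²)
w = 0 (w = -(1 - 1) = -1*0 = 0)
E = 24 (E = -(-5 - 3)*6/2 = -(-4)*6 = -½*(-48) = 24)
(E*(10 + w))² = (24*(10 + 0))² = (24*10)² = 240² = 57600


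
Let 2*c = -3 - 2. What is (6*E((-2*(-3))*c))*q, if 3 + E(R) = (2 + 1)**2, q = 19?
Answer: 684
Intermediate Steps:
c = -5/2 (c = (-3 - 2)/2 = (1/2)*(-5) = -5/2 ≈ -2.5000)
E(R) = 6 (E(R) = -3 + (2 + 1)**2 = -3 + 3**2 = -3 + 9 = 6)
(6*E((-2*(-3))*c))*q = (6*6)*19 = 36*19 = 684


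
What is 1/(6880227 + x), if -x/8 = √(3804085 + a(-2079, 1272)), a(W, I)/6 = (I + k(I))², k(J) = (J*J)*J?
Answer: -6880227/1626501306379207467511 - 8*√25414083651823922485/1626501306379207467511 ≈ -2.4800e-11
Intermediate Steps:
k(J) = J³ (k(J) = J²*J = J³)
a(W, I) = 6*(I + I³)²
x = -8*√25414083651823922485 (x = -8*√(3804085 + 6*1272²*(1 + 1272²)²) = -8*√(3804085 + 6*1617984*(1 + 1617984)²) = -8*√(3804085 + 6*1617984*1617985²) = -8*√(3804085 + 6*1617984*2617875460225) = -8*√(3804085 + 25414083651820118400) = -8*√25414083651823922485 ≈ -4.0330e+10)
1/(6880227 + x) = 1/(6880227 - 8*√25414083651823922485)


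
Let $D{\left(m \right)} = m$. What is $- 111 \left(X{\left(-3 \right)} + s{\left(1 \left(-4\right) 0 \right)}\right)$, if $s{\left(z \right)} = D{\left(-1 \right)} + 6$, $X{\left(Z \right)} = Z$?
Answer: $-222$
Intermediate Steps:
$s{\left(z \right)} = 5$ ($s{\left(z \right)} = -1 + 6 = 5$)
$- 111 \left(X{\left(-3 \right)} + s{\left(1 \left(-4\right) 0 \right)}\right) = - 111 \left(-3 + 5\right) = \left(-111\right) 2 = -222$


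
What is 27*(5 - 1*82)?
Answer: -2079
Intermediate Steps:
27*(5 - 1*82) = 27*(5 - 82) = 27*(-77) = -2079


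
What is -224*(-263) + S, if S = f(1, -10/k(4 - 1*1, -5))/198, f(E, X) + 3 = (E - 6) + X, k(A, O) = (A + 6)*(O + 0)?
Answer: 52490557/891 ≈ 58912.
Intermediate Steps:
k(A, O) = O*(6 + A) (k(A, O) = (6 + A)*O = O*(6 + A))
f(E, X) = -9 + E + X (f(E, X) = -3 + ((E - 6) + X) = -3 + ((-6 + E) + X) = -3 + (-6 + E + X) = -9 + E + X)
S = -35/891 (S = (-9 + 1 - 10*(-1/(5*(6 + (4 - 1*1)))))/198 = (-9 + 1 - 10*(-1/(5*(6 + (4 - 1)))))*(1/198) = (-9 + 1 - 10*(-1/(5*(6 + 3))))*(1/198) = (-9 + 1 - 10/((-5*9)))*(1/198) = (-9 + 1 - 10/(-45))*(1/198) = (-9 + 1 - 10*(-1/45))*(1/198) = (-9 + 1 + 2/9)*(1/198) = -70/9*1/198 = -35/891 ≈ -0.039282)
-224*(-263) + S = -224*(-263) - 35/891 = 58912 - 35/891 = 52490557/891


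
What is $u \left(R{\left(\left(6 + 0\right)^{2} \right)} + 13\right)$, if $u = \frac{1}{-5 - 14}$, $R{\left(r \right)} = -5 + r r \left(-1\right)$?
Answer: $\frac{1288}{19} \approx 67.789$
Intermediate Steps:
$R{\left(r \right)} = -5 - r^{2}$ ($R{\left(r \right)} = -5 + r^{2} \left(-1\right) = -5 - r^{2}$)
$u = - \frac{1}{19}$ ($u = \frac{1}{-19} = - \frac{1}{19} \approx -0.052632$)
$u \left(R{\left(\left(6 + 0\right)^{2} \right)} + 13\right) = - \frac{\left(-5 - \left(\left(6 + 0\right)^{2}\right)^{2}\right) + 13}{19} = - \frac{\left(-5 - \left(6^{2}\right)^{2}\right) + 13}{19} = - \frac{\left(-5 - 36^{2}\right) + 13}{19} = - \frac{\left(-5 - 1296\right) + 13}{19} = - \frac{-1301 + 13}{19} = \left(- \frac{1}{19}\right) \left(-1288\right) = \frac{1288}{19}$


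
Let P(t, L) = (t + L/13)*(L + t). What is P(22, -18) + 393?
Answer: 6181/13 ≈ 475.46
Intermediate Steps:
P(t, L) = (L + t)*(t + L/13) (P(t, L) = (t + L*(1/13))*(L + t) = (t + L/13)*(L + t) = (L + t)*(t + L/13))
P(22, -18) + 393 = (22**2 + (1/13)*(-18)**2 + (14/13)*(-18)*22) + 393 = (484 + (1/13)*324 - 5544/13) + 393 = (484 + 324/13 - 5544/13) + 393 = 1072/13 + 393 = 6181/13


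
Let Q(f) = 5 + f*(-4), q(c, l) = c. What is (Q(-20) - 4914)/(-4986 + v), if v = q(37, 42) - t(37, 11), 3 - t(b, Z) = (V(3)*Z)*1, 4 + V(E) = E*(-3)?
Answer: 4829/5095 ≈ 0.94779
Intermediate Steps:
V(E) = -4 - 3*E (V(E) = -4 + E*(-3) = -4 - 3*E)
t(b, Z) = 3 + 13*Z (t(b, Z) = 3 - (-4 - 3*3)*Z = 3 - (-4 - 9)*Z = 3 - (-13*Z) = 3 - (-13)*Z = 3 + 13*Z)
v = -109 (v = 37 - (3 + 13*11) = 37 - (3 + 143) = 37 - 1*146 = 37 - 146 = -109)
Q(f) = 5 - 4*f
(Q(-20) - 4914)/(-4986 + v) = ((5 - 4*(-20)) - 4914)/(-4986 - 109) = ((5 + 80) - 4914)/(-5095) = (85 - 4914)*(-1/5095) = -4829*(-1/5095) = 4829/5095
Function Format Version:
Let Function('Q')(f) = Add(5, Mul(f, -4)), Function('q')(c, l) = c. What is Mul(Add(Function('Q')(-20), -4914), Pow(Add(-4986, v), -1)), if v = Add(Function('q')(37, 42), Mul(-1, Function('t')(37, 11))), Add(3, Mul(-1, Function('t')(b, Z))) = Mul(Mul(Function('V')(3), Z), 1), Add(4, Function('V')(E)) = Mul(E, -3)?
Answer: Rational(4829, 5095) ≈ 0.94779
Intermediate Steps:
Function('V')(E) = Add(-4, Mul(-3, E)) (Function('V')(E) = Add(-4, Mul(E, -3)) = Add(-4, Mul(-3, E)))
Function('t')(b, Z) = Add(3, Mul(13, Z)) (Function('t')(b, Z) = Add(3, Mul(-1, Mul(Mul(Add(-4, Mul(-3, 3)), Z), 1))) = Add(3, Mul(-1, Mul(Mul(Add(-4, -9), Z), 1))) = Add(3, Mul(-1, Mul(Mul(-13, Z), 1))) = Add(3, Mul(-1, Mul(-13, Z))) = Add(3, Mul(13, Z)))
v = -109 (v = Add(37, Mul(-1, Add(3, Mul(13, 11)))) = Add(37, Mul(-1, Add(3, 143))) = Add(37, Mul(-1, 146)) = Add(37, -146) = -109)
Function('Q')(f) = Add(5, Mul(-4, f))
Mul(Add(Function('Q')(-20), -4914), Pow(Add(-4986, v), -1)) = Mul(Add(Add(5, Mul(-4, -20)), -4914), Pow(Add(-4986, -109), -1)) = Mul(Add(Add(5, 80), -4914), Pow(-5095, -1)) = Mul(Add(85, -4914), Rational(-1, 5095)) = Mul(-4829, Rational(-1, 5095)) = Rational(4829, 5095)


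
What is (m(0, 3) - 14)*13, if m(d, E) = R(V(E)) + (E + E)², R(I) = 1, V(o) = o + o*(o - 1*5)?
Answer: 299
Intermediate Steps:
V(o) = o + o*(-5 + o) (V(o) = o + o*(o - 5) = o + o*(-5 + o))
m(d, E) = 1 + 4*E² (m(d, E) = 1 + (E + E)² = 1 + (2*E)² = 1 + 4*E²)
(m(0, 3) - 14)*13 = ((1 + 4*3²) - 14)*13 = ((1 + 4*9) - 14)*13 = ((1 + 36) - 14)*13 = (37 - 14)*13 = 23*13 = 299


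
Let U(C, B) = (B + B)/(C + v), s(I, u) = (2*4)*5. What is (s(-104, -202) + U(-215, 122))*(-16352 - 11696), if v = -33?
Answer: -33924056/31 ≈ -1.0943e+6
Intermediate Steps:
s(I, u) = 40 (s(I, u) = 8*5 = 40)
U(C, B) = 2*B/(-33 + C) (U(C, B) = (B + B)/(C - 33) = (2*B)/(-33 + C) = 2*B/(-33 + C))
(s(-104, -202) + U(-215, 122))*(-16352 - 11696) = (40 + 2*122/(-33 - 215))*(-16352 - 11696) = (40 + 2*122/(-248))*(-28048) = (40 + 2*122*(-1/248))*(-28048) = (40 - 61/62)*(-28048) = (2419/62)*(-28048) = -33924056/31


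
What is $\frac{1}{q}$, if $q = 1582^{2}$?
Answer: $\frac{1}{2502724} \approx 3.9956 \cdot 10^{-7}$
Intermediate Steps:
$q = 2502724$
$\frac{1}{q} = \frac{1}{2502724}$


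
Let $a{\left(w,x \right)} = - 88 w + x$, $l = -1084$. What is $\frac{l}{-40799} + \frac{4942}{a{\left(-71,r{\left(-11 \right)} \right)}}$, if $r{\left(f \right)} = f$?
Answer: $\frac{2706358}{3304719} \approx 0.81894$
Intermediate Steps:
$a{\left(w,x \right)} = x - 88 w$
$\frac{l}{-40799} + \frac{4942}{a{\left(-71,r{\left(-11 \right)} \right)}} = - \frac{1084}{-40799} + \frac{4942}{-11 - -6248} = \left(-1084\right) \left(- \frac{1}{40799}\right) + \frac{4942}{-11 + 6248} = \frac{1084}{40799} + \frac{4942}{6237} = \frac{1084}{40799} + 4942 \cdot \frac{1}{6237} = \frac{1084}{40799} + \frac{706}{891} = \frac{2706358}{3304719}$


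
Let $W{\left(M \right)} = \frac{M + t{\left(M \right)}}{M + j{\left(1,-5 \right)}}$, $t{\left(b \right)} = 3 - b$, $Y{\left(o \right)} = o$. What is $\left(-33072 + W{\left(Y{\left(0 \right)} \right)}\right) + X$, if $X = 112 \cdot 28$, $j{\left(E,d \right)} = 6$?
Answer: $- \frac{59871}{2} \approx -29936.0$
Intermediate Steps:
$X = 3136$
$W{\left(M \right)} = \frac{3}{6 + M}$ ($W{\left(M \right)} = \frac{M - \left(-3 + M\right)}{M + 6} = \frac{3}{6 + M}$)
$\left(-33072 + W{\left(Y{\left(0 \right)} \right)}\right) + X = \left(-33072 + \frac{3}{6 + 0}\right) + 3136 = \left(-33072 + \frac{3}{6}\right) + 3136 = \left(-33072 + 3 \cdot \frac{1}{6}\right) + 3136 = \left(-33072 + \frac{1}{2}\right) + 3136 = - \frac{66143}{2} + 3136 = - \frac{59871}{2}$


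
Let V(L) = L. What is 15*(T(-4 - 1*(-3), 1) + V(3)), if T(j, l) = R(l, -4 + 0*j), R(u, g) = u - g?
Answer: 120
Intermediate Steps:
T(j, l) = 4 + l (T(j, l) = l - (-4 + 0*j) = l - (-4 + 0) = l - 1*(-4) = l + 4 = 4 + l)
15*(T(-4 - 1*(-3), 1) + V(3)) = 15*((4 + 1) + 3) = 15*(5 + 3) = 15*8 = 120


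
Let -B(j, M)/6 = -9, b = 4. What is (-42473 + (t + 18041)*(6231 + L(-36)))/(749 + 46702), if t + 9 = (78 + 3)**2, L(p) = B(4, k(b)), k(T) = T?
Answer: 154524532/47451 ≈ 3256.5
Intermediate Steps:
B(j, M) = 54 (B(j, M) = -6*(-9) = 54)
L(p) = 54
t = 6552 (t = -9 + (78 + 3)**2 = -9 + 81**2 = -9 + 6561 = 6552)
(-42473 + (t + 18041)*(6231 + L(-36)))/(749 + 46702) = (-42473 + (6552 + 18041)*(6231 + 54))/(749 + 46702) = (-42473 + 24593*6285)/47451 = (-42473 + 154567005)*(1/47451) = 154524532*(1/47451) = 154524532/47451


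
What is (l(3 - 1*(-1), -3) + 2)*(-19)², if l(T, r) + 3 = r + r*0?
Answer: -1444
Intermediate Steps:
l(T, r) = -3 + r (l(T, r) = -3 + (r + r*0) = -3 + (r + 0) = -3 + r)
(l(3 - 1*(-1), -3) + 2)*(-19)² = ((-3 - 3) + 2)*(-19)² = (-6 + 2)*361 = -4*361 = -1444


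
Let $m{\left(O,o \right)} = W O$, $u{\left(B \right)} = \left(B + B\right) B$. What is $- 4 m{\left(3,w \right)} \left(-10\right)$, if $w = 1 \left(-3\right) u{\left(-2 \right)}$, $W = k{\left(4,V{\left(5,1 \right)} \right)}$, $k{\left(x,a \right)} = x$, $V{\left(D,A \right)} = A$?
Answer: $480$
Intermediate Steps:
$u{\left(B \right)} = 2 B^{2}$ ($u{\left(B \right)} = 2 B B = 2 B^{2}$)
$W = 4$
$w = -24$ ($w = 1 \left(-3\right) 2 \left(-2\right)^{2} = - 3 \cdot 2 \cdot 4 = \left(-3\right) 8 = -24$)
$m{\left(O,o \right)} = 4 O$
$- 4 m{\left(3,w \right)} \left(-10\right) = - 4 \cdot 4 \cdot 3 \left(-10\right) = \left(-4\right) 12 \left(-10\right) = \left(-48\right) \left(-10\right) = 480$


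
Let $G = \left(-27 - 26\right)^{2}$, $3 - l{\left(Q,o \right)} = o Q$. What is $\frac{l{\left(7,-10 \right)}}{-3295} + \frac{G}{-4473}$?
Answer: $- \frac{9582184}{14738535} \approx -0.65014$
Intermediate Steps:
$l{\left(Q,o \right)} = 3 - Q o$ ($l{\left(Q,o \right)} = 3 - o Q = 3 - Q o$)
$G = 2809$ ($G = \left(-53\right)^{2} = 2809$)
$\frac{l{\left(7,-10 \right)}}{-3295} + \frac{G}{-4473} = \frac{3 - 7 \left(-10\right)}{-3295} + \frac{2809}{-4473} = \left(3 + 70\right) \left(- \frac{1}{3295}\right) + 2809 \left(- \frac{1}{4473}\right) = 73 \left(- \frac{1}{3295}\right) - \frac{2809}{4473} = - \frac{73}{3295} - \frac{2809}{4473} = - \frac{9582184}{14738535}$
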